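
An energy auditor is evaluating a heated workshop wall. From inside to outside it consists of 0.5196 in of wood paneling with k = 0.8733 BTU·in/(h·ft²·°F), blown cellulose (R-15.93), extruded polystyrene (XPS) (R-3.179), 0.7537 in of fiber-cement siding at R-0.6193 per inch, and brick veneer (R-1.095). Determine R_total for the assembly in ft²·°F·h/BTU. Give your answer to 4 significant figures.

21.27 ft²·°F·h/BTU

0.5196/0.8733 = 0.59498
0.7537 × 0.6193 = 0.46677
R_total = 0.59498 + 15.93 + 3.179 + 0.46677 + 1.095 = 21.266 ft²·°F·h/BTU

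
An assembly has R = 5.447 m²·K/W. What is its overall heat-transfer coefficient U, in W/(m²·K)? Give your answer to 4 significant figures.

0.1836 W/(m²·K)

U = 1/R = 1/5.447 = 0.18359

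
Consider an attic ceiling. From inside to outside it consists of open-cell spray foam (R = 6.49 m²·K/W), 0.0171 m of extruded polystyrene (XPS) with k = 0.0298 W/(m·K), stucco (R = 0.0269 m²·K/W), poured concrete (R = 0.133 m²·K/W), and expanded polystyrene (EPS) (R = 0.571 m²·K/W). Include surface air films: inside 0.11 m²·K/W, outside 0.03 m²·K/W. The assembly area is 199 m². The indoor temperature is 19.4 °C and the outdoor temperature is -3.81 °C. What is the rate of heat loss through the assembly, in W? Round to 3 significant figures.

0.0171/0.0298 = 0.5738
R_total = 0.11 + 6.49 + 0.5738 + 0.0269 + 0.133 + 0.571 + 0.03 = 7.935 m²·K/W
Q = A·ΔT/R = 199 × (19.4 − (-3.81)) / 7.935 = 582.1 W

582 W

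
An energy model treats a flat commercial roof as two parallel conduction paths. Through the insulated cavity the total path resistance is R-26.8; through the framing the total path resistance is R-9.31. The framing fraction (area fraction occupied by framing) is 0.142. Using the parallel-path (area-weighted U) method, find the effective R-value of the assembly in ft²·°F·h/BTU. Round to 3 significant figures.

U_eff = 0.858/26.8 + 0.142/9.31 = 0.03201 + 0.01525 = 0.04727
R_eff = 1/U_eff = 21.16 ft²·°F·h/BTU

21.2 ft²·°F·h/BTU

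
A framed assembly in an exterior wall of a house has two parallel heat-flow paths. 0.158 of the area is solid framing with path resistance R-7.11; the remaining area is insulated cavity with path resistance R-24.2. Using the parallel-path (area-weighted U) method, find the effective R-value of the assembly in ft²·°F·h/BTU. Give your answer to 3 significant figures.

17.5 ft²·°F·h/BTU

U_eff = 0.842/24.2 + 0.158/7.11 = 0.03479 + 0.02222 = 0.05702
R_eff = 1/U_eff = 17.54 ft²·°F·h/BTU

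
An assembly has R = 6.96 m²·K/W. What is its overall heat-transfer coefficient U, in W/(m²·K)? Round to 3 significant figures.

U = 1/R = 1/6.96 = 0.1437

0.144 W/(m²·K)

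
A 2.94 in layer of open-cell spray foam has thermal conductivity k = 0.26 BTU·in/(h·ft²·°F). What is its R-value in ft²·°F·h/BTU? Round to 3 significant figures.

R = L/k = 2.94/0.26 = 11.31 ft²·°F·h/BTU

11.3 ft²·°F·h/BTU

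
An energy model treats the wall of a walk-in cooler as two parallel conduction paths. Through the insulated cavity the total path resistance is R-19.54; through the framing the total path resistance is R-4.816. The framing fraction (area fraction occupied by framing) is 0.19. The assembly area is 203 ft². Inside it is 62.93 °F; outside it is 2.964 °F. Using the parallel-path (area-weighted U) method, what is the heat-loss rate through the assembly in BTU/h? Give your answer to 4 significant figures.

U_eff = 0.81/19.54 + 0.19/4.816 = 0.041453 + 0.039452 = 0.080905
R_eff = 1/U_eff = 12.36 ft²·°F·h/BTU
Q = 203 × (62.93 − 2.964) / 12.36 = 984.87 BTU/h

984.9 BTU/h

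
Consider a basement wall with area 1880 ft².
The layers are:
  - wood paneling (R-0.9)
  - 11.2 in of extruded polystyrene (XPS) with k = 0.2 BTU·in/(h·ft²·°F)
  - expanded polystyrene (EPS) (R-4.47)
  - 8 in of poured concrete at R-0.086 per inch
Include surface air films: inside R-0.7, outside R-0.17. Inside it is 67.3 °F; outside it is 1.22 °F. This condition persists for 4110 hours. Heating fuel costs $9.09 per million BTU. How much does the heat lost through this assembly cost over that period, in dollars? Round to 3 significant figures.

73.8 dollars

11.2/0.2 = 56
8 × 0.086 = 0.688
R_total = 0.7 + 0.9 + 56 + 4.47 + 0.688 + 0.17 = 62.93 ft²·°F·h/BTU
Q = 1880 × (67.3 − 1.22) / 62.93 = 1974 BTU/h
E = 1974 × 4110 = 8114000 BTU
Cost = 8114000/10⁶ × 9.09 = $73.75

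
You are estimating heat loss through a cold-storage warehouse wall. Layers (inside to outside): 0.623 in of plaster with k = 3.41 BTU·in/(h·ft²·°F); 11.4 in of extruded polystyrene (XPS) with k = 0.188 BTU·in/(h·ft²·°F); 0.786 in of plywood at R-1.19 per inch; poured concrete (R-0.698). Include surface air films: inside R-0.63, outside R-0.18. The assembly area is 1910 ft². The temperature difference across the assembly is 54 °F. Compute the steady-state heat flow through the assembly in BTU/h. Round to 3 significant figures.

1630 BTU/h

0.623/3.41 = 0.1827
11.4/0.188 = 60.64
0.786 × 1.19 = 0.9353
R_total = 0.63 + 0.1827 + 60.64 + 0.9353 + 0.698 + 0.18 = 63.26 ft²·°F·h/BTU
Q = A·ΔT/R = 1910 × 54 / 63.26 = 1630 BTU/h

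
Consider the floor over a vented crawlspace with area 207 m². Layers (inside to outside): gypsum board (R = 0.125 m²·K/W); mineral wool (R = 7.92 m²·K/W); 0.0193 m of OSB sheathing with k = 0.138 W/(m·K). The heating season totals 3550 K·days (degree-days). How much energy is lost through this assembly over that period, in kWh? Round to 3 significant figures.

2150 kWh

0.0193/0.138 = 0.1399
R_total = 0.125 + 7.92 + 0.1399 = 8.185 m²·K/W
E = A × HDD × 24 / R / 1000 = 207 × 3550 × 24 / 8.185 / 1000 = 2155 kWh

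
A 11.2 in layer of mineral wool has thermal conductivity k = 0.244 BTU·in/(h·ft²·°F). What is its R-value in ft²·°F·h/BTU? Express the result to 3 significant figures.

45.9 ft²·°F·h/BTU

R = L/k = 11.2/0.244 = 45.9 ft²·°F·h/BTU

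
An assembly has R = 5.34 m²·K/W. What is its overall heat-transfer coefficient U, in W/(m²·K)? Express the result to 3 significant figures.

0.187 W/(m²·K)

U = 1/R = 1/5.34 = 0.1873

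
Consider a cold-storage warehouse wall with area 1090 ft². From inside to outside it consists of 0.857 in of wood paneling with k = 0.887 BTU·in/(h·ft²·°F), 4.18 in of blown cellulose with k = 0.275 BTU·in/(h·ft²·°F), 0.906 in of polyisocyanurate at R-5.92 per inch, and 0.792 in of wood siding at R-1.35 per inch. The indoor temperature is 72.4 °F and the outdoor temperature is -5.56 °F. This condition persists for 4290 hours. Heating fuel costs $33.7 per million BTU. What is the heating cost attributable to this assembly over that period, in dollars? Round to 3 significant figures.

0.857/0.887 = 0.9662
4.18/0.275 = 15.2
0.906 × 5.92 = 5.364
0.792 × 1.35 = 1.069
R_total = 0.9662 + 15.2 + 5.364 + 1.069 = 22.6 ft²·°F·h/BTU
Q = 1090 × (72.4 − (-5.56)) / 22.6 = 3760 BTU/h
E = 3760 × 4290 = 16130000 BTU
Cost = 16130000/10⁶ × 33.7 = $543.6

544 dollars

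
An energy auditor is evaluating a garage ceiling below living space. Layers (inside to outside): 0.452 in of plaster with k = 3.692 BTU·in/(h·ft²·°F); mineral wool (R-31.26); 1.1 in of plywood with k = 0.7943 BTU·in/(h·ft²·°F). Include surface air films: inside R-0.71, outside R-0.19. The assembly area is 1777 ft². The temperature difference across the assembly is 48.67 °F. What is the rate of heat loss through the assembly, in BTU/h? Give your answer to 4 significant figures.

0.452/3.692 = 0.12243
1.1/0.7943 = 1.3849
R_total = 0.71 + 0.12243 + 31.26 + 1.3849 + 0.19 = 33.667 ft²·°F·h/BTU
Q = A·ΔT/R = 1777 × 48.67 / 33.667 = 2568.9 BTU/h

2569 BTU/h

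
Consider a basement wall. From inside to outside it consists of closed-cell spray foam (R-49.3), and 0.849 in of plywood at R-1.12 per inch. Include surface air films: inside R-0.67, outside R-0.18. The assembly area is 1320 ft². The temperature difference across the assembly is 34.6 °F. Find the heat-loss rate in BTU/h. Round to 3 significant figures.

894 BTU/h

0.849 × 1.12 = 0.9509
R_total = 0.67 + 49.3 + 0.9509 + 0.18 = 51.1 ft²·°F·h/BTU
Q = A·ΔT/R = 1320 × 34.6 / 51.1 = 893.8 BTU/h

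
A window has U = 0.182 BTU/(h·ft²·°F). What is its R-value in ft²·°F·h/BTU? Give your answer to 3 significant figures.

R = 1/U = 1/0.182 = 5.495

5.49 ft²·°F·h/BTU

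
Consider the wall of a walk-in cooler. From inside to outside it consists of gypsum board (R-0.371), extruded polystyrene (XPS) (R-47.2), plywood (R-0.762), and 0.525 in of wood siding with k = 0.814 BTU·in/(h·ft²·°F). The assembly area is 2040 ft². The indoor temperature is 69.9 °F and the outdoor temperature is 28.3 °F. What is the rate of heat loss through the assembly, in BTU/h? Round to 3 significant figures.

0.525/0.814 = 0.645
R_total = 0.371 + 47.2 + 0.762 + 0.645 = 48.98 ft²·°F·h/BTU
Q = A·ΔT/R = 2040 × (69.9 − 28.3) / 48.98 = 1733 BTU/h

1730 BTU/h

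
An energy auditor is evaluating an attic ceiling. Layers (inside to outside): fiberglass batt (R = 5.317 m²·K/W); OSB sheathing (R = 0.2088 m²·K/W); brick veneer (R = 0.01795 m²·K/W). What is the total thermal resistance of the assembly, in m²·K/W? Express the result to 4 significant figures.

5.544 m²·K/W

R_total = 5.317 + 0.2088 + 0.01795 = 5.5438 m²·K/W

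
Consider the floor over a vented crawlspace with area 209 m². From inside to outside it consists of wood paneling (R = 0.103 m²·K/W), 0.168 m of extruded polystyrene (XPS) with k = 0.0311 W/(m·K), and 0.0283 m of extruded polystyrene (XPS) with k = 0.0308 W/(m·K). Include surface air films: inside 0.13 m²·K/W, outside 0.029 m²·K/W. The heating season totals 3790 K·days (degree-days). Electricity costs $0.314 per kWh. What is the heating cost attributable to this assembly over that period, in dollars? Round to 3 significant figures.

907 dollars

0.168/0.0311 = 5.402
0.0283/0.0308 = 0.9188
R_total = 0.13 + 0.103 + 5.402 + 0.9188 + 0.029 = 6.583 m²·K/W
E = A × HDD × 24 / R / 1000 = 209 × 3790 × 24 / 6.583 / 1000 = 2888 kWh
Cost = 2888 × 0.314 = $906.8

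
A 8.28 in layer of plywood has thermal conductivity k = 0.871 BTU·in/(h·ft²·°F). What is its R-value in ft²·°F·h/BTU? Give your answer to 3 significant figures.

R = L/k = 8.28/0.871 = 9.506 ft²·°F·h/BTU

9.51 ft²·°F·h/BTU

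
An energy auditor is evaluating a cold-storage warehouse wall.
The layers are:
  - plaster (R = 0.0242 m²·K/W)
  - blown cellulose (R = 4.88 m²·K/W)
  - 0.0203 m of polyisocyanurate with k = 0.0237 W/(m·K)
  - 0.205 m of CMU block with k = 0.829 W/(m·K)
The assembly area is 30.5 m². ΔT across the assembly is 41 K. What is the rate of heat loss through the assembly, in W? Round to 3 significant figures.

0.0203/0.0237 = 0.8565
0.205/0.829 = 0.2473
R_total = 0.0242 + 4.88 + 0.8565 + 0.2473 = 6.008 m²·K/W
Q = A·ΔT/R = 30.5 × 41 / 6.008 = 208.1 W

208 W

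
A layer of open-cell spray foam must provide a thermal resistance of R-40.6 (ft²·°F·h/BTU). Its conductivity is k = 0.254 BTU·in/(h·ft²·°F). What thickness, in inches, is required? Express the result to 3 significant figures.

10.3 in

L = R × k = 40.6 × 0.254 = 10.31 in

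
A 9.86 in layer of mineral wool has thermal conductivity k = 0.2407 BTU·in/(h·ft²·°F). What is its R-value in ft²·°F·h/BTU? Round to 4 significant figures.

R = L/k = 9.86/0.2407 = 40.964 ft²·°F·h/BTU

40.96 ft²·°F·h/BTU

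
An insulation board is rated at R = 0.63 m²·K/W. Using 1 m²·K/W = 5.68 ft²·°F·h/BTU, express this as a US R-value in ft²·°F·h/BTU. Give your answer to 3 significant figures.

3.58 ft²·°F·h/BTU

R_US = 0.63 × 5.68 = 3.578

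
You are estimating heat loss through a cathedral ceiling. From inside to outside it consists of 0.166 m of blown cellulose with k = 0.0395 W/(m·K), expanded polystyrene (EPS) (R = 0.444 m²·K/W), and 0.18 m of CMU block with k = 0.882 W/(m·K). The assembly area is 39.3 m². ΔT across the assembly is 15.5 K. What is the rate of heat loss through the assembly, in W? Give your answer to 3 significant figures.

126 W

0.166/0.0395 = 4.203
0.18/0.882 = 0.2041
R_total = 4.203 + 0.444 + 0.2041 = 4.851 m²·K/W
Q = A·ΔT/R = 39.3 × 15.5 / 4.851 = 125.6 W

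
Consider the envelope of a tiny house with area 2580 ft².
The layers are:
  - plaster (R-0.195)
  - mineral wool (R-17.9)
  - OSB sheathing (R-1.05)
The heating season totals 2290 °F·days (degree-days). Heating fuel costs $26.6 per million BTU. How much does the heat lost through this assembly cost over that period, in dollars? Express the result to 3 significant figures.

R_total = 0.195 + 17.9 + 1.05 = 19.14 ft²·°F·h/BTU
E = A × HDD × 24 / R = 2580 × 2290 × 24 / 19.14 = 7406000 BTU
Cost = 7406000/10⁶ × 26.6 = $197

197 dollars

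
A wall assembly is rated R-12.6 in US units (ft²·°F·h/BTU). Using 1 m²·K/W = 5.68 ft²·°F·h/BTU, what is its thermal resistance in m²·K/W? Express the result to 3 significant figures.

2.22 m²·K/W

R_SI = 12.6/5.68 = 2.218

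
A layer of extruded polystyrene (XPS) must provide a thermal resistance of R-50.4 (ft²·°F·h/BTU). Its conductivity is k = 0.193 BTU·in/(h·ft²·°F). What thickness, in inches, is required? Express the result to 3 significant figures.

L = R × k = 50.4 × 0.193 = 9.727 in

9.73 in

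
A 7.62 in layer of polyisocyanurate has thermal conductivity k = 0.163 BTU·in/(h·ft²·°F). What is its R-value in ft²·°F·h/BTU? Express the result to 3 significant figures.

46.7 ft²·°F·h/BTU

R = L/k = 7.62/0.163 = 46.75 ft²·°F·h/BTU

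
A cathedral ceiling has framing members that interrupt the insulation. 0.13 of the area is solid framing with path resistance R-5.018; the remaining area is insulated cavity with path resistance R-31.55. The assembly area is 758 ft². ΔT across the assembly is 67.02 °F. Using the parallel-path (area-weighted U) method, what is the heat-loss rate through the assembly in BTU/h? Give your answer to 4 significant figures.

2717 BTU/h

U_eff = 0.87/31.55 + 0.13/5.018 = 0.027575 + 0.025907 = 0.053482
R_eff = 1/U_eff = 18.698 ft²·°F·h/BTU
Q = 758 × 67.02 / 18.698 = 2716.9 BTU/h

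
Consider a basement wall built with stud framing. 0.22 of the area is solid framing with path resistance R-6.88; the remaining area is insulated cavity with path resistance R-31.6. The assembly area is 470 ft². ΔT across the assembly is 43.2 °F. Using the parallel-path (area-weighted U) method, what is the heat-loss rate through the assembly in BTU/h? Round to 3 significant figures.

U_eff = 0.78/31.6 + 0.22/6.88 = 0.02468 + 0.03198 = 0.05666
R_eff = 1/U_eff = 17.65 ft²·°F·h/BTU
Q = 470 × 43.2 / 17.65 = 1150 BTU/h

1150 BTU/h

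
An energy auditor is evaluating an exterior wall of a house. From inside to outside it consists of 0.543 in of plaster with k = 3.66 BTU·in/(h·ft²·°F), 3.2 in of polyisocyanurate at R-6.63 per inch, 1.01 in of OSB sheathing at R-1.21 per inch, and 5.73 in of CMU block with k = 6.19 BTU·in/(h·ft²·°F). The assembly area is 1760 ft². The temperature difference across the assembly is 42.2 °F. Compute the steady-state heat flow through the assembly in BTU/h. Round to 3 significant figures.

3160 BTU/h

0.543/3.66 = 0.1484
3.2 × 6.63 = 21.22
1.01 × 1.21 = 1.222
5.73/6.19 = 0.9257
R_total = 0.1484 + 21.22 + 1.222 + 0.9257 = 23.51 ft²·°F·h/BTU
Q = A·ΔT/R = 1760 × 42.2 / 23.51 = 3159 BTU/h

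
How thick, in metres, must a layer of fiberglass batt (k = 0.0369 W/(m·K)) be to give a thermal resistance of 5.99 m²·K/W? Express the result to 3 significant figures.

0.221 m

L = R·k = 5.99 × 0.0369 = 0.221 m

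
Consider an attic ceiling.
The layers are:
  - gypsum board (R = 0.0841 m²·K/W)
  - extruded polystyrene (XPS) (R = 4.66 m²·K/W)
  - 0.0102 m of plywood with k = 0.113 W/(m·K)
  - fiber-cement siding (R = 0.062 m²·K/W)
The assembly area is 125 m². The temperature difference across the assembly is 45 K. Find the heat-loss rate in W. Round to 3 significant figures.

0.0102/0.113 = 0.09027
R_total = 0.0841 + 4.66 + 0.09027 + 0.062 = 4.896 m²·K/W
Q = A·ΔT/R = 125 × 45 / 4.896 = 1149 W

1150 W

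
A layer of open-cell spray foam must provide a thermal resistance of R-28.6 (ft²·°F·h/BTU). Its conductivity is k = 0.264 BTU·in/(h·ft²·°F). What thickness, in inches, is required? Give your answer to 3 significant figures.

7.55 in

L = R × k = 28.6 × 0.264 = 7.55 in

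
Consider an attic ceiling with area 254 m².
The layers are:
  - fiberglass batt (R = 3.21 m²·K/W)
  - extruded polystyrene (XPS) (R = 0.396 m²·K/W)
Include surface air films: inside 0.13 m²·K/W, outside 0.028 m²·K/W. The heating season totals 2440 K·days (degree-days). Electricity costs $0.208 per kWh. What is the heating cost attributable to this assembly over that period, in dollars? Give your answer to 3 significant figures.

822 dollars

R_total = 0.13 + 3.21 + 0.396 + 0.028 = 3.764 m²·K/W
E = A × HDD × 24 / R / 1000 = 254 × 2440 × 24 / 3.764 / 1000 = 3952 kWh
Cost = 3952 × 0.208 = $822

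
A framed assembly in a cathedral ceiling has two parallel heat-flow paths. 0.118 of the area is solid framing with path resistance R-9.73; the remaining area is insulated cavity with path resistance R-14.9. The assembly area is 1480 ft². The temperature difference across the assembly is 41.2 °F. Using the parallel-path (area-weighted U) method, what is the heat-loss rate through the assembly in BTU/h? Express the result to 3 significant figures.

U_eff = 0.882/14.9 + 0.118/9.73 = 0.05919 + 0.01213 = 0.07132
R_eff = 1/U_eff = 14.02 ft²·°F·h/BTU
Q = 1480 × 41.2 / 14.02 = 4349 BTU/h

4350 BTU/h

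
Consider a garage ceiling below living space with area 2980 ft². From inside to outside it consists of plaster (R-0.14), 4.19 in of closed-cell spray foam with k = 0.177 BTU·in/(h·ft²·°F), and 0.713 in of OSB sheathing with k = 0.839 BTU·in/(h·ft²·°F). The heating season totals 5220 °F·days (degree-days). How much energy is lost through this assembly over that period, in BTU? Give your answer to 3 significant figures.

4.19/0.177 = 23.67
0.713/0.839 = 0.8498
R_total = 0.14 + 23.67 + 0.8498 = 24.66 ft²·°F·h/BTU
E = A × HDD × 24 / R = 2980 × 5220 × 24 / 24.66 = 15140000 BTU

15100000 BTU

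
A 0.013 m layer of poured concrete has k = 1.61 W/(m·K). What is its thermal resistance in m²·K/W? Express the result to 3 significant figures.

R = L/k = 0.013/1.61 = 0.008075 m²·K/W

0.00807 m²·K/W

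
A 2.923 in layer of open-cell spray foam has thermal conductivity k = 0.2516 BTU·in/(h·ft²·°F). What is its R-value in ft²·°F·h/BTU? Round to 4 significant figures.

R = L/k = 2.923/0.2516 = 11.618 ft²·°F·h/BTU

11.62 ft²·°F·h/BTU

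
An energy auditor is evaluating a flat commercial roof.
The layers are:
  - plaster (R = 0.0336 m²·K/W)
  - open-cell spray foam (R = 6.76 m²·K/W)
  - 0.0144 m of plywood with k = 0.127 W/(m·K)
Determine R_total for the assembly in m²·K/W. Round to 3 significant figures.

6.91 m²·K/W

0.0144/0.127 = 0.1134
R_total = 0.0336 + 6.76 + 0.1134 = 6.907 m²·K/W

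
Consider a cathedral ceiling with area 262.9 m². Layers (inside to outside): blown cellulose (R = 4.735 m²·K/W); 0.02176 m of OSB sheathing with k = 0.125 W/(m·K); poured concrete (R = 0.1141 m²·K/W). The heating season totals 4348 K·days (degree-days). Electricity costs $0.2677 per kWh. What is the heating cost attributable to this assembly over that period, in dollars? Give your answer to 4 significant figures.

1462 dollars

0.02176/0.125 = 0.17408
R_total = 4.735 + 0.17408 + 0.1141 = 5.0232 m²·K/W
E = A × HDD × 24 / R / 1000 = 262.9 × 4348 × 24 / 5.0232 / 1000 = 5461.5 kWh
Cost = 5461.5 × 0.2677 = $1462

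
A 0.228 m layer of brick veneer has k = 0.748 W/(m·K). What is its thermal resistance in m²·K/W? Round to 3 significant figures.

0.305 m²·K/W

R = L/k = 0.228/0.748 = 0.3048 m²·K/W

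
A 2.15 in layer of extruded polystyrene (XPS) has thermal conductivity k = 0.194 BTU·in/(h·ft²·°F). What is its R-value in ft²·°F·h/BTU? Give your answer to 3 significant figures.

11.1 ft²·°F·h/BTU

R = L/k = 2.15/0.194 = 11.08 ft²·°F·h/BTU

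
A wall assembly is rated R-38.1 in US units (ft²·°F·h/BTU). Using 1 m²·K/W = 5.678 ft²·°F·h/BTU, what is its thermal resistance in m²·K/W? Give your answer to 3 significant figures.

6.71 m²·K/W

R_SI = 38.1/5.678 = 6.71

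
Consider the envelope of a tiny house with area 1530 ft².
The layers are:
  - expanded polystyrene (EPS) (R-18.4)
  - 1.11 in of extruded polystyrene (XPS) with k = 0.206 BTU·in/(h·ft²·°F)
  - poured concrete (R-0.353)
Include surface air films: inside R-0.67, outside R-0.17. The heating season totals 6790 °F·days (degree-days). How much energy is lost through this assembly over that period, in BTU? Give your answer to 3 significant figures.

1.11/0.206 = 5.388
R_total = 0.67 + 18.4 + 5.388 + 0.353 + 0.17 = 24.98 ft²·°F·h/BTU
E = A × HDD × 24 / R = 1530 × 6790 × 24 / 24.98 = 9981000 BTU

9980000 BTU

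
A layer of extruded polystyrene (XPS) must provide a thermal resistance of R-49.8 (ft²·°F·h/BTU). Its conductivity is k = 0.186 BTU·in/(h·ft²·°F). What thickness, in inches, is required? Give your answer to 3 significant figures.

9.26 in

L = R × k = 49.8 × 0.186 = 9.263 in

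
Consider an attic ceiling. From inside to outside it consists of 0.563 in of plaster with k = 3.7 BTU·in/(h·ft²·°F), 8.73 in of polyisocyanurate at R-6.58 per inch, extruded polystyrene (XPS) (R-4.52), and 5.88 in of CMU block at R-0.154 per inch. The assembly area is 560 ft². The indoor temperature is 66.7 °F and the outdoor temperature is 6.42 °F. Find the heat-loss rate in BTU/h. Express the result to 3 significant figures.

536 BTU/h

0.563/3.7 = 0.1522
8.73 × 6.58 = 57.44
5.88 × 0.154 = 0.9055
R_total = 0.1522 + 57.44 + 4.52 + 0.9055 = 63.02 ft²·°F·h/BTU
Q = A·ΔT/R = 560 × (66.7 − 6.42) / 63.02 = 535.6 BTU/h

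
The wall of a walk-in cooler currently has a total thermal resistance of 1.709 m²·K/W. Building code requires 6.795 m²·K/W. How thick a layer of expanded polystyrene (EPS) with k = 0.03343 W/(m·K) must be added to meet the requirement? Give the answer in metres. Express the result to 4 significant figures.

0.1700 m

ΔR = 6.795 − 1.709 = 5.086 m²·K/W
L = ΔR × k = 5.086 × 0.03343 = 0.17002 m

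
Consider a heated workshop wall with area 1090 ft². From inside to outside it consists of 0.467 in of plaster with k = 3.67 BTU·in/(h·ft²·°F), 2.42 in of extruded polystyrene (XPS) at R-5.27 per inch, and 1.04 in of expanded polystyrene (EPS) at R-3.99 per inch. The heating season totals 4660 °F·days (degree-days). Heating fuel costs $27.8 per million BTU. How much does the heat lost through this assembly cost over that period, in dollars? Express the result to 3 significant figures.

0.467/3.67 = 0.1272
2.42 × 5.27 = 12.75
1.04 × 3.99 = 4.15
R_total = 0.1272 + 12.75 + 4.15 = 17.03 ft²·°F·h/BTU
E = A × HDD × 24 / R = 1090 × 4660 × 24 / 17.03 = 7158000 BTU
Cost = 7158000/10⁶ × 27.8 = $199

199 dollars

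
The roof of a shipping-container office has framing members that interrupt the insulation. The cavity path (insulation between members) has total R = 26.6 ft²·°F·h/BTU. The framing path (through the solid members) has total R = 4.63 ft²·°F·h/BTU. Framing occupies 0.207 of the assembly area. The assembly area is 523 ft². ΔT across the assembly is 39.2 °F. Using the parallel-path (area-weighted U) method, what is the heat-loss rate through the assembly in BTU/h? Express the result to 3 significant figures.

U_eff = 0.793/26.6 + 0.207/4.63 = 0.02981 + 0.04471 = 0.07452
R_eff = 1/U_eff = 13.42 ft²·°F·h/BTU
Q = 523 × 39.2 / 13.42 = 1528 BTU/h

1530 BTU/h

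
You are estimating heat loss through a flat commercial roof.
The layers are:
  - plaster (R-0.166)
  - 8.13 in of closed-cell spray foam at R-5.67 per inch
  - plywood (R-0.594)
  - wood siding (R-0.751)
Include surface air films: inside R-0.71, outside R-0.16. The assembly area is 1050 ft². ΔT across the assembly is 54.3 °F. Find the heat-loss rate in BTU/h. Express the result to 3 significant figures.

8.13 × 5.67 = 46.1
R_total = 0.71 + 0.166 + 46.1 + 0.594 + 0.751 + 0.16 = 48.48 ft²·°F·h/BTU
Q = A·ΔT/R = 1050 × 54.3 / 48.48 = 1176 BTU/h

1180 BTU/h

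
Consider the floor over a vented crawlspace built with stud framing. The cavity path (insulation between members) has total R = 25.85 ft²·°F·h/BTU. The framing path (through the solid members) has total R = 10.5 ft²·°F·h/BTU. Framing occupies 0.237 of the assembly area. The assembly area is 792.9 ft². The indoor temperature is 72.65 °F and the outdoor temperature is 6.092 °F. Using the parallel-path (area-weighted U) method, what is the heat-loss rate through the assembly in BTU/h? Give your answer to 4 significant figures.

U_eff = 0.763/25.85 + 0.237/10.5 = 0.029516 + 0.022571 = 0.052088
R_eff = 1/U_eff = 19.198 ft²·°F·h/BTU
Q = 792.9 × (72.65 − 6.092) / 19.198 = 2748.9 BTU/h

2749 BTU/h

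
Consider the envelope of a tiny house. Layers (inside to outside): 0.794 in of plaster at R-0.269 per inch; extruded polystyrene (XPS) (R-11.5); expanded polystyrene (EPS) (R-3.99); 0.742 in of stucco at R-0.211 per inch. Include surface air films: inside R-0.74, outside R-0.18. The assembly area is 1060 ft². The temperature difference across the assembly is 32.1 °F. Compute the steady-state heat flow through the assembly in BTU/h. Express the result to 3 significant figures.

2030 BTU/h

0.794 × 0.269 = 0.2136
0.742 × 0.211 = 0.1566
R_total = 0.74 + 0.2136 + 11.5 + 3.99 + 0.1566 + 0.18 = 16.78 ft²·°F·h/BTU
Q = A·ΔT/R = 1060 × 32.1 / 16.78 = 2028 BTU/h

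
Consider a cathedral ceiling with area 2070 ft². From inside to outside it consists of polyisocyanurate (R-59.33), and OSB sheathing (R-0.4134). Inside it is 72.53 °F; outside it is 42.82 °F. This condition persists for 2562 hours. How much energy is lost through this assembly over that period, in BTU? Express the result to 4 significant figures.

R_total = 59.33 + 0.4134 = 59.743 ft²·°F·h/BTU
Q = 2070 × (72.53 − 42.82) / 59.743 = 1029.4 BTU/h
E = 1029.4 × 2562 = 2637300 BTU

2637000 BTU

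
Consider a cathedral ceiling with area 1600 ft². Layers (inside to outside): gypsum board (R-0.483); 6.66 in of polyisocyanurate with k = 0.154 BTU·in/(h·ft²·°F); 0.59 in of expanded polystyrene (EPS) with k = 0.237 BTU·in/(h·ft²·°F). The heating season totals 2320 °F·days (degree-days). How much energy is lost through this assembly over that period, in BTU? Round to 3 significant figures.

6.66/0.154 = 43.25
0.59/0.237 = 2.489
R_total = 0.483 + 43.25 + 2.489 = 46.22 ft²·°F·h/BTU
E = A × HDD × 24 / R = 1600 × 2320 × 24 / 46.22 = 1928000 BTU

1930000 BTU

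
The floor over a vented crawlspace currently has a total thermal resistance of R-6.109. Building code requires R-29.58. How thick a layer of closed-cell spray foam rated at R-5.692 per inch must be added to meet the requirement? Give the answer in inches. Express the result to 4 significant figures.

4.124 in

ΔR = 29.58 − 6.109 = 23.471 ft²·°F·h/BTU
L = ΔR / (R/in) = 23.471/5.692 = 4.1235 in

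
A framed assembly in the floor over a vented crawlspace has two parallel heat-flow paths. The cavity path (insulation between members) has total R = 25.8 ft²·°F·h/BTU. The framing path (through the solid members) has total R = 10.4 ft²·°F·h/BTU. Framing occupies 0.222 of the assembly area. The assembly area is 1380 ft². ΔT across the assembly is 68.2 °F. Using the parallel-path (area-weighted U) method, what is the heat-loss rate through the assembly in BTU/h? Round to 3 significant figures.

U_eff = 0.778/25.8 + 0.222/10.4 = 0.03016 + 0.02135 = 0.0515
R_eff = 1/U_eff = 19.42 ft²·°F·h/BTU
Q = 1380 × 68.2 / 19.42 = 4847 BTU/h

4850 BTU/h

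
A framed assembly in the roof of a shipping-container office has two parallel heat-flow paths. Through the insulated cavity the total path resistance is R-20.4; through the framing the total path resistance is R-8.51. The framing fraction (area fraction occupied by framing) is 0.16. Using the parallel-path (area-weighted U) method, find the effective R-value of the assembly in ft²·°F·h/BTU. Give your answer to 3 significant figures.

16.7 ft²·°F·h/BTU

U_eff = 0.84/20.4 + 0.16/8.51 = 0.04118 + 0.0188 = 0.05998
R_eff = 1/U_eff = 16.67 ft²·°F·h/BTU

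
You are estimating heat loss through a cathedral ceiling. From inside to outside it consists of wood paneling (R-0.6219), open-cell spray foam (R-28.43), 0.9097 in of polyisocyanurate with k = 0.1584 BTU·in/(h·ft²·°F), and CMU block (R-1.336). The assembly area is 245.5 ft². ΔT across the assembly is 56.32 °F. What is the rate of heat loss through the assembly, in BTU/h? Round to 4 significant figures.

382.7 BTU/h

0.9097/0.1584 = 5.7431
R_total = 0.6219 + 28.43 + 5.7431 + 1.336 = 36.131 ft²·°F·h/BTU
Q = A·ΔT/R = 245.5 × 56.32 / 36.131 = 382.68 BTU/h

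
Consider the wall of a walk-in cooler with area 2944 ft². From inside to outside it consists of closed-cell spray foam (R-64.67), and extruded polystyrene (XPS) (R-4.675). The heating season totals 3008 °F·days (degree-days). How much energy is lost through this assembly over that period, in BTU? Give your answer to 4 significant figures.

R_total = 64.67 + 4.675 = 69.345 ft²·°F·h/BTU
E = A × HDD × 24 / R = 2944 × 3008 × 24 / 69.345 = 3064900 BTU

3065000 BTU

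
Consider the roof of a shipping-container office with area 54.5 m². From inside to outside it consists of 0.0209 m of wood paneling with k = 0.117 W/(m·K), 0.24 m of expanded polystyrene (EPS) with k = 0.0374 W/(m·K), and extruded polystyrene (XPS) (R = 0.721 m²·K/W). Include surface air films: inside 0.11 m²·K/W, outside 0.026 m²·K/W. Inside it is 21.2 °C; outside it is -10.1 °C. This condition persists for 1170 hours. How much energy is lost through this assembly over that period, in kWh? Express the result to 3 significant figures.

268 kWh

0.0209/0.117 = 0.1786
0.24/0.0374 = 6.417
R_total = 0.11 + 0.1786 + 6.417 + 0.721 + 0.026 = 7.453 m²·K/W
Q = 54.5 × (21.2 − (-10.1)) / 7.453 = 228.9 W
E = 228.9 W × 1170 h / 1000 = 267.8 kWh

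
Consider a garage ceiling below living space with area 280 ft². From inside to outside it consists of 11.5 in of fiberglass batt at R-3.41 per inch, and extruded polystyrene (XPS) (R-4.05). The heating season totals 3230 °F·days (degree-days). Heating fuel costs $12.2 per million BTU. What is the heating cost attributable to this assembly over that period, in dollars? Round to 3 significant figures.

6.12 dollars

11.5 × 3.41 = 39.22
R_total = 39.22 + 4.05 = 43.27 ft²·°F·h/BTU
E = A × HDD × 24 / R = 280 × 3230 × 24 / 43.27 = 501700 BTU
Cost = 501700/10⁶ × 12.2 = $6.121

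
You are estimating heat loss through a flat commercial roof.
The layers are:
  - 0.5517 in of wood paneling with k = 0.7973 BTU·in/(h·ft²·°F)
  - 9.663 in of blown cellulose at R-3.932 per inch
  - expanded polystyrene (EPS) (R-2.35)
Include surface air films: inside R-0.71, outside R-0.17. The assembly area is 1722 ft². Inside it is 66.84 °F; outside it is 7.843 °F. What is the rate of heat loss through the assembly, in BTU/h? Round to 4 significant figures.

2424 BTU/h

0.5517/0.7973 = 0.69196
9.663 × 3.932 = 37.995
R_total = 0.71 + 0.69196 + 37.995 + 2.35 + 0.17 = 41.917 ft²·°F·h/BTU
Q = A·ΔT/R = 1722 × (66.84 − 7.843) / 41.917 = 2423.7 BTU/h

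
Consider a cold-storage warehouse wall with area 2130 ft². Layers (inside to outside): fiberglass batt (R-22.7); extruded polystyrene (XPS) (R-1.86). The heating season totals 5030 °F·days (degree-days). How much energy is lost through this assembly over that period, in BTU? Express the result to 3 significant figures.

10500000 BTU

R_total = 22.7 + 1.86 = 24.56 ft²·°F·h/BTU
E = A × HDD × 24 / R = 2130 × 5030 × 24 / 24.56 = 10470000 BTU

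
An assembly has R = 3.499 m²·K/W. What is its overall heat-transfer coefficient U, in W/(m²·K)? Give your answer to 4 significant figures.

U = 1/R = 1/3.499 = 0.2858

0.2858 W/(m²·K)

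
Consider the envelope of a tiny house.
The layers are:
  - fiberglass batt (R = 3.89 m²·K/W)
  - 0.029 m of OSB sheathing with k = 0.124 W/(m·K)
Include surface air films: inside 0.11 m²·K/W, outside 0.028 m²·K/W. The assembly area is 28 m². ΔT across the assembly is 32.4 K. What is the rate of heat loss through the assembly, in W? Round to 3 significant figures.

0.029/0.124 = 0.2339
R_total = 0.11 + 3.89 + 0.2339 + 0.028 = 4.262 m²·K/W
Q = A·ΔT/R = 28 × 32.4 / 4.262 = 212.9 W

213 W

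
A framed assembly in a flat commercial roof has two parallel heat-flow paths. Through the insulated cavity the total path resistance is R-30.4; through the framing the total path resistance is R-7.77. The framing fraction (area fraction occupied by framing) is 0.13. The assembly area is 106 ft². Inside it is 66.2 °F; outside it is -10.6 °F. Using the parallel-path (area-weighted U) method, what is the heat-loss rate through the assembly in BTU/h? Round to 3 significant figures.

U_eff = 0.87/30.4 + 0.13/7.77 = 0.02862 + 0.01673 = 0.04535
R_eff = 1/U_eff = 22.05 ft²·°F·h/BTU
Q = 106 × (66.2 − (-10.6)) / 22.05 = 369.2 BTU/h

369 BTU/h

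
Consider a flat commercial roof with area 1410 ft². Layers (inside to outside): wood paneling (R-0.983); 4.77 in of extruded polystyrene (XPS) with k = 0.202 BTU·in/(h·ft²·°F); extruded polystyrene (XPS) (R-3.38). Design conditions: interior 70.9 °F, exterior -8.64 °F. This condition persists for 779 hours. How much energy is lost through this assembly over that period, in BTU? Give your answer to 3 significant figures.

3120000 BTU

4.77/0.202 = 23.61
R_total = 0.983 + 23.61 + 3.38 = 27.98 ft²·°F·h/BTU
Q = 1410 × (70.9 − (-8.64)) / 27.98 = 4009 BTU/h
E = 4009 × 779 = 3123000 BTU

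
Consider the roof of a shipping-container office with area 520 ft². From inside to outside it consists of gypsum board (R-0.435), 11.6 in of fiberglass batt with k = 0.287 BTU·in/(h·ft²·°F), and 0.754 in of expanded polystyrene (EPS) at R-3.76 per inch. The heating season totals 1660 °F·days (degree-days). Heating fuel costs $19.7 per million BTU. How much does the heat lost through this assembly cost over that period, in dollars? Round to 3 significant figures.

9.34 dollars

11.6/0.287 = 40.42
0.754 × 3.76 = 2.835
R_total = 0.435 + 40.42 + 2.835 = 43.69 ft²·°F·h/BTU
E = A × HDD × 24 / R = 520 × 1660 × 24 / 43.69 = 474200 BTU
Cost = 474200/10⁶ × 19.7 = $9.342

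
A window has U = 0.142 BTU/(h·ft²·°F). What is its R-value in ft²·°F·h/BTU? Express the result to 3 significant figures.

R = 1/U = 1/0.142 = 7.042

7.04 ft²·°F·h/BTU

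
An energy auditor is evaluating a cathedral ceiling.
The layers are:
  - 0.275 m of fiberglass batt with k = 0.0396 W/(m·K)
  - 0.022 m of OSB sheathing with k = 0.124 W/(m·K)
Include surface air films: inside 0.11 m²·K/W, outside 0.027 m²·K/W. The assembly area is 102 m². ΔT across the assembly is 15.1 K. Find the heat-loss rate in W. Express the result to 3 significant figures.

0.275/0.0396 = 6.944
0.022/0.124 = 0.1774
R_total = 0.11 + 6.944 + 0.1774 + 0.027 = 7.259 m²·K/W
Q = A·ΔT/R = 102 × 15.1 / 7.259 = 212.2 W

212 W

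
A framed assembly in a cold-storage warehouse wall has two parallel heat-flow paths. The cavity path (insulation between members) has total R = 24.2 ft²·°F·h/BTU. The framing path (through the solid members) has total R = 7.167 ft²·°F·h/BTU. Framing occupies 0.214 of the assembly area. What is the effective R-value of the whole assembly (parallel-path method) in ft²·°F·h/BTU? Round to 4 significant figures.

U_eff = 0.786/24.2 + 0.214/7.167 = 0.032479 + 0.029859 = 0.062338
R_eff = 1/U_eff = 16.041 ft²·°F·h/BTU

16.04 ft²·°F·h/BTU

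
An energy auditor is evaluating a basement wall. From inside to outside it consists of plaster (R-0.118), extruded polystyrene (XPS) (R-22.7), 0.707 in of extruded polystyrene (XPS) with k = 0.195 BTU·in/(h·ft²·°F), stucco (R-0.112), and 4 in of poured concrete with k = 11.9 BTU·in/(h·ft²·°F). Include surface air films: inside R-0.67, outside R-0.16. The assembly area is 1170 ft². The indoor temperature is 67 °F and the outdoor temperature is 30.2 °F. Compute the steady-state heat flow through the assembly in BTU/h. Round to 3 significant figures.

1550 BTU/h

0.707/0.195 = 3.626
4/11.9 = 0.3361
R_total = 0.67 + 0.118 + 22.7 + 3.626 + 0.112 + 0.3361 + 0.16 = 27.72 ft²·°F·h/BTU
Q = A·ΔT/R = 1170 × (67 − 30.2) / 27.72 = 1553 BTU/h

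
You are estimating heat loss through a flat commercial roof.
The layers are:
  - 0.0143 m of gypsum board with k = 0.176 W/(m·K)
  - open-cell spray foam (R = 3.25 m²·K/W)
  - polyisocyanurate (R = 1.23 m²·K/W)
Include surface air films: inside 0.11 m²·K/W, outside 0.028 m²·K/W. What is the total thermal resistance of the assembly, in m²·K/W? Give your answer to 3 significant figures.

4.70 m²·K/W

0.0143/0.176 = 0.08125
R_total = 0.11 + 0.08125 + 3.25 + 1.23 + 0.028 = 4.699 m²·K/W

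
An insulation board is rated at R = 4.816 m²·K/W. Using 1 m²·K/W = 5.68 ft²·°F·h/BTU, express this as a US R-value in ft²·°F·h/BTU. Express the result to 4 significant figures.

27.35 ft²·°F·h/BTU

R_US = 4.816 × 5.68 = 27.355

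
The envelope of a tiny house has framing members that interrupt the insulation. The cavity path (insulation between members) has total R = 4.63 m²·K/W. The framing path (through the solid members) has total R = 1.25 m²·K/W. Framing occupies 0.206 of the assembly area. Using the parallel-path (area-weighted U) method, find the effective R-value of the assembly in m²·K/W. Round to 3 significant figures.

2.97 m²·K/W

U_eff = 0.794/4.63 + 0.206/1.25 = 0.1715 + 0.1648 = 0.3363
R_eff = 1/U_eff = 2.974 m²·K/W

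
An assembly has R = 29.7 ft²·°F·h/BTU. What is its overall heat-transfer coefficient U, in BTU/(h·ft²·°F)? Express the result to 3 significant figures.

0.0337 BTU/(h·ft²·°F)

U = 1/R = 1/29.7 = 0.03367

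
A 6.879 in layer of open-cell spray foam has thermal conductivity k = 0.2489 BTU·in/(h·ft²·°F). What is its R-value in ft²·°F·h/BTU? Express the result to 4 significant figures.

27.64 ft²·°F·h/BTU

R = L/k = 6.879/0.2489 = 27.638 ft²·°F·h/BTU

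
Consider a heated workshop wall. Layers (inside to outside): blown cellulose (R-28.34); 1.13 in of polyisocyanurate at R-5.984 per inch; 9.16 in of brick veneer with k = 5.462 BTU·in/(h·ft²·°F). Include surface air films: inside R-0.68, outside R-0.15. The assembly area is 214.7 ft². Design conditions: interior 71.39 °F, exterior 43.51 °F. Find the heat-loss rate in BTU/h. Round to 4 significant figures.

159.2 BTU/h

1.13 × 5.984 = 6.7619
9.16/5.462 = 1.677
R_total = 0.68 + 28.34 + 6.7619 + 1.677 + 0.15 = 37.609 ft²·°F·h/BTU
Q = A·ΔT/R = 214.7 × (71.39 − 43.51) / 37.609 = 159.16 BTU/h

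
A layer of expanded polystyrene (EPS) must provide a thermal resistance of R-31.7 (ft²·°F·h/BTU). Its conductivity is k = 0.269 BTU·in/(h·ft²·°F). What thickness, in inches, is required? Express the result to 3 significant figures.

L = R × k = 31.7 × 0.269 = 8.527 in

8.53 in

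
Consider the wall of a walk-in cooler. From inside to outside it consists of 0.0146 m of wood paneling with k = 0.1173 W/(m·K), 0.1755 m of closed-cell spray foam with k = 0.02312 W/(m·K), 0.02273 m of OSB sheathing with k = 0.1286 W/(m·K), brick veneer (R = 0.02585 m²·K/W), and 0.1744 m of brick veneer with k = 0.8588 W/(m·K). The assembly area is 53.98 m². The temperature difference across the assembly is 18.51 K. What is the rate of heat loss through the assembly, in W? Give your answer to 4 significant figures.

123.0 W

0.0146/0.1173 = 0.12447
0.1755/0.02312 = 7.5908
0.02273/0.1286 = 0.17675
0.1744/0.8588 = 0.20307
R_total = 0.12447 + 7.5908 + 0.17675 + 0.02585 + 0.20307 = 8.121 m²·K/W
Q = A·ΔT/R = 53.98 × 18.51 / 8.121 = 123.04 W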